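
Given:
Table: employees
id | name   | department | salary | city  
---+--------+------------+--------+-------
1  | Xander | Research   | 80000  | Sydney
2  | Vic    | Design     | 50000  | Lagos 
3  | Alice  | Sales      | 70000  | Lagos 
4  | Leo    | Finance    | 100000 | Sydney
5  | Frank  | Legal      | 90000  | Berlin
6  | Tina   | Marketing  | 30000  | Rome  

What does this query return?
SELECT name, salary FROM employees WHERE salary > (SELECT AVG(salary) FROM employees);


Subquery: AVG(salary) = 70000.0
Filtering: salary > 70000.0
  Xander (80000) -> MATCH
  Leo (100000) -> MATCH
  Frank (90000) -> MATCH


3 rows:
Xander, 80000
Leo, 100000
Frank, 90000


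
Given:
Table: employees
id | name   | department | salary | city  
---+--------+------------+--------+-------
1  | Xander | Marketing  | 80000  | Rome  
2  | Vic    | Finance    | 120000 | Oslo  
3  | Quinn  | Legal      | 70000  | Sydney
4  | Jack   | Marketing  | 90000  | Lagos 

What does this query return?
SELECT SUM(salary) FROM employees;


SUM(salary) = 80000 + 120000 + 70000 + 90000 = 360000

360000


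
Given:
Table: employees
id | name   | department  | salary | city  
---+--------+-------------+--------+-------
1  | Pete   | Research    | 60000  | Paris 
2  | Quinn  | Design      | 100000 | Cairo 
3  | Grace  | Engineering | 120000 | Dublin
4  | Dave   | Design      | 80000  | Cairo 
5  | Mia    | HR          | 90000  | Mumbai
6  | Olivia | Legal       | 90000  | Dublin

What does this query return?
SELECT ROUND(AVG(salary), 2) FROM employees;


SUM(salary) = 540000
COUNT = 6
ROUND(AVG, 2) = ROUND(540000 / 6, 2) = 90000.0

90000.0


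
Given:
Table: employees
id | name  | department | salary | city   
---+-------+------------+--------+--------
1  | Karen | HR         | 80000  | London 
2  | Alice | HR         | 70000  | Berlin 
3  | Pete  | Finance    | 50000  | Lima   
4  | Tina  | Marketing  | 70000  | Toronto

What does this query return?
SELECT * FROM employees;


SELECT * returns all 4 rows with all columns

4 rows:
1, Karen, HR, 80000, London
2, Alice, HR, 70000, Berlin
3, Pete, Finance, 50000, Lima
4, Tina, Marketing, 70000, Toronto


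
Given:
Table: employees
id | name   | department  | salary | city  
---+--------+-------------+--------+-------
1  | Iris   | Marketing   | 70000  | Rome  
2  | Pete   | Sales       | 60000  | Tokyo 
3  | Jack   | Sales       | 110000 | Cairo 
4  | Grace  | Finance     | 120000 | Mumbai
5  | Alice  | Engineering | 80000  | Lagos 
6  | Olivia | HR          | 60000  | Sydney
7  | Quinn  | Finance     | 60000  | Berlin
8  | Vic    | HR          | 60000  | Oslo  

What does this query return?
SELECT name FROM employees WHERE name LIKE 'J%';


LIKE 'J%' matches names starting with 'J'
Matching: 1

1 rows:
Jack


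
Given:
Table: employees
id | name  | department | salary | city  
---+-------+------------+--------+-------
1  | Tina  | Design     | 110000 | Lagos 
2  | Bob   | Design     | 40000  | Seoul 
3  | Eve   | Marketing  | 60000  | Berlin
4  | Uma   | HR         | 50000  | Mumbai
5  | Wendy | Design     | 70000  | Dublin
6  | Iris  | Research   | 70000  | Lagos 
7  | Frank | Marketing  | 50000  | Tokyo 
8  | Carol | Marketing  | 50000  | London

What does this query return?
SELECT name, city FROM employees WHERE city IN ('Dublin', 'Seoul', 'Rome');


Filtering: city IN ('Dublin', 'Seoul', 'Rome')
Matching: 2 rows

2 rows:
Bob, Seoul
Wendy, Dublin


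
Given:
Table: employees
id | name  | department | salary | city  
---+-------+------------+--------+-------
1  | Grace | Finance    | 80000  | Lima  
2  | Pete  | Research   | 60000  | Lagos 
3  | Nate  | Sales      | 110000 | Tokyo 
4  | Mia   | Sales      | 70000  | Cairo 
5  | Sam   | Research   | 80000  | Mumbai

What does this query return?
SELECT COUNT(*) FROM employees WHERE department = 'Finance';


Counting rows where department = 'Finance'
  Grace -> MATCH


1


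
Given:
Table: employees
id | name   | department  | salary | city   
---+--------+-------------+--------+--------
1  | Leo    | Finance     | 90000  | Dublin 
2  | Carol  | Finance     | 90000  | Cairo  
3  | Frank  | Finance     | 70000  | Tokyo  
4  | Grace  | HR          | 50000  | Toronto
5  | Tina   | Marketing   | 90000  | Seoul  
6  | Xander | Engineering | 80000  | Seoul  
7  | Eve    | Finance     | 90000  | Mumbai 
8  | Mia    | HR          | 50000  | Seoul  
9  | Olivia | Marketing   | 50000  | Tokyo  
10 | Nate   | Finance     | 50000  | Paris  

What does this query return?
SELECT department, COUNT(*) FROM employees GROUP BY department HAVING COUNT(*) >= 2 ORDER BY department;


Groups with count >= 2:
  Finance: 5 -> PASS
  HR: 2 -> PASS
  Marketing: 2 -> PASS
  Engineering: 1 -> filtered out


3 groups:
Finance, 5
HR, 2
Marketing, 2


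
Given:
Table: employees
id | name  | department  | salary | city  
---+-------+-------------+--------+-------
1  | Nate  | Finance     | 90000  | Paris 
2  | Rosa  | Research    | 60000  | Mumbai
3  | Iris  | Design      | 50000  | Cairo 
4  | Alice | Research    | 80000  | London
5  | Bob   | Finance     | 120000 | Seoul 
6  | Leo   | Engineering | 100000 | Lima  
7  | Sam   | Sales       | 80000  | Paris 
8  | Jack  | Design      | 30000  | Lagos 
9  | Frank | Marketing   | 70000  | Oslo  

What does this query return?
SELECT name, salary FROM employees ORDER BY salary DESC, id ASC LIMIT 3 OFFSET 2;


Sort by salary DESC (id ASC tiebreak), then skip 2 and take 3
Rows 3 through 5

3 rows:
Nate, 90000
Alice, 80000
Sam, 80000


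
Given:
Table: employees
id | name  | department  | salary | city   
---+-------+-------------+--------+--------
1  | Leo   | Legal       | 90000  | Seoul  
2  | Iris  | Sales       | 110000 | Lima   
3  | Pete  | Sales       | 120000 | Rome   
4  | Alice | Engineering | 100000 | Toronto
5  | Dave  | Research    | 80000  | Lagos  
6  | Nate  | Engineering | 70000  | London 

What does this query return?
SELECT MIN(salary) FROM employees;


Salaries: 90000, 110000, 120000, 100000, 80000, 70000
MIN = 70000

70000


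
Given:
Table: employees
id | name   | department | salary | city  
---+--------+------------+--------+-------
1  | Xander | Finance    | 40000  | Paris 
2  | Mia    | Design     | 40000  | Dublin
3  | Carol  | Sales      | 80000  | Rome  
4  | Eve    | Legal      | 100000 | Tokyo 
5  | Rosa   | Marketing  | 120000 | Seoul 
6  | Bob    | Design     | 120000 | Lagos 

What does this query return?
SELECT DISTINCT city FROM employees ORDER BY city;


All 'city' values (row order): Paris, Dublin, Rome, Tokyo, Seoul, Lagos
Removing duplicates leaves 6 unique value(s).

6 values:
Dublin
Lagos
Paris
Rome
Seoul
Tokyo


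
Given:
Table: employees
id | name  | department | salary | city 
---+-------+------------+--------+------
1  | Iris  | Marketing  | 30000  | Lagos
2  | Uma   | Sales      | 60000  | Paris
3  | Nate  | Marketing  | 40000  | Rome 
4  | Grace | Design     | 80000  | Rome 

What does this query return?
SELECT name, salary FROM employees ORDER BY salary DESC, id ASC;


Sorting by salary DESC, then id ASC for ties

4 rows:
Grace, 80000
Uma, 60000
Nate, 40000
Iris, 30000


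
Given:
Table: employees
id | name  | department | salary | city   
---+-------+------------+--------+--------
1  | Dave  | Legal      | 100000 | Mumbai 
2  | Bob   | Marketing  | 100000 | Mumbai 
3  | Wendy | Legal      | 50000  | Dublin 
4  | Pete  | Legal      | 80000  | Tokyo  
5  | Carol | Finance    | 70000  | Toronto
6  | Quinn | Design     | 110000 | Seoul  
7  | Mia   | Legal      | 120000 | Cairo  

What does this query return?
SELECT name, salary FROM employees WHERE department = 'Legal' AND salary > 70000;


Filtering: department = 'Legal' AND salary > 70000
Matching: 3 rows

3 rows:
Dave, 100000
Pete, 80000
Mia, 120000


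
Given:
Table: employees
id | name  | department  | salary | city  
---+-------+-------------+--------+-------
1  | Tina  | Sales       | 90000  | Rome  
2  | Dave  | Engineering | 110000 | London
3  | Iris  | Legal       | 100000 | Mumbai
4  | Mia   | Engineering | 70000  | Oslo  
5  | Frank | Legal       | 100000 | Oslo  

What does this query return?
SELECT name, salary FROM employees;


Projecting columns: name, salary

5 rows:
Tina, 90000
Dave, 110000
Iris, 100000
Mia, 70000
Frank, 100000


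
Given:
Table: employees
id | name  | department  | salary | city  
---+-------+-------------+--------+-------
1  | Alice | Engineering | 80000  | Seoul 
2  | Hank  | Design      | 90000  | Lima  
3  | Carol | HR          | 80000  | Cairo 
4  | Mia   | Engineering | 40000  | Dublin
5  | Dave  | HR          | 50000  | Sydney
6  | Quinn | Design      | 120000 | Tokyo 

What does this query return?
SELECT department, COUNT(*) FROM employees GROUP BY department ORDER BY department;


Assigning each row to its department group:
  Alice -> Engineering
  Hank -> Design
  Carol -> HR
  Mia -> Engineering
  Dave -> HR
  Quinn -> Design


3 groups:
Design, 2
Engineering, 2
HR, 2


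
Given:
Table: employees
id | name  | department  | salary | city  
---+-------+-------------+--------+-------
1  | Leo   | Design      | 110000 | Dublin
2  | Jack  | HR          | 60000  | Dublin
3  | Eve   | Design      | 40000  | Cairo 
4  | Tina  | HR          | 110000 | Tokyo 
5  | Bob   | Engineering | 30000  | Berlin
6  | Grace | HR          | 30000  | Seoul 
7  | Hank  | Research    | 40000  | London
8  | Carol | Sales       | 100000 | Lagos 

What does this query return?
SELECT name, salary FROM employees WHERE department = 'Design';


Filtering: department = 'Design'
Matching rows: 2

2 rows:
Leo, 110000
Eve, 40000


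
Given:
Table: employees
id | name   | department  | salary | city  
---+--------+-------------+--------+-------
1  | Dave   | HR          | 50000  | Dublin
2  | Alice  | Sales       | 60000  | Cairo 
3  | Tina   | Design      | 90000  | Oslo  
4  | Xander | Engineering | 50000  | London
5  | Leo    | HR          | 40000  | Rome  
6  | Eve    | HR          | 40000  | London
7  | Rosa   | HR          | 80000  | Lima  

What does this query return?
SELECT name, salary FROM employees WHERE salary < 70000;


Filtering: salary < 70000
Matching: 5 rows

5 rows:
Dave, 50000
Alice, 60000
Xander, 50000
Leo, 40000
Eve, 40000


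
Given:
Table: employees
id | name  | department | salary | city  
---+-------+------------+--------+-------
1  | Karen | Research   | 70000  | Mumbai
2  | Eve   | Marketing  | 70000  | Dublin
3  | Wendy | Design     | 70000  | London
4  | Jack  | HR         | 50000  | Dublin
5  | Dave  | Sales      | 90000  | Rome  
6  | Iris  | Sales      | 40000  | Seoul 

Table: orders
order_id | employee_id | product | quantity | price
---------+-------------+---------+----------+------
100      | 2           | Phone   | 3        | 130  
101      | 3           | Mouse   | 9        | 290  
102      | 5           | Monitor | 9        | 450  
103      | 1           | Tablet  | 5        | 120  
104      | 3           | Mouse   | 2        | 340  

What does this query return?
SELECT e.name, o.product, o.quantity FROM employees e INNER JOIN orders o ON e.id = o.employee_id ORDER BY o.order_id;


Joining employees.id = orders.employee_id:
  employee Eve (id=2) -> order Phone
  employee Wendy (id=3) -> order Mouse
  employee Dave (id=5) -> order Monitor
  employee Karen (id=1) -> order Tablet
  employee Wendy (id=3) -> order Mouse


5 rows:
Eve, Phone, 3
Wendy, Mouse, 9
Dave, Monitor, 9
Karen, Tablet, 5
Wendy, Mouse, 2


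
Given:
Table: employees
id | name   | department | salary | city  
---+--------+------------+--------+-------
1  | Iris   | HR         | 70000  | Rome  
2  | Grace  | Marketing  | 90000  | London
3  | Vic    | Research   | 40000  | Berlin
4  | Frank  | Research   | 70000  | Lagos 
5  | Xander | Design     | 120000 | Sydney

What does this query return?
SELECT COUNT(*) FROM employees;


COUNT(*) counts all rows

5


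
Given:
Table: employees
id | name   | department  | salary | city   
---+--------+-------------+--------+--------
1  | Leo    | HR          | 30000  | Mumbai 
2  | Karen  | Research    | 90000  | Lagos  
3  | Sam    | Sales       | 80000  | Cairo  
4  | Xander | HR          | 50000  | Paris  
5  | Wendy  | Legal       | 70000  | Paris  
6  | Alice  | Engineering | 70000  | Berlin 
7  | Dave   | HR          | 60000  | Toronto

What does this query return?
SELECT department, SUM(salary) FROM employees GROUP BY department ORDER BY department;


Summing salary within each department:
  Engineering: 70000 = 70000
  HR: 30000 + 50000 + 60000 = 140000
  Legal: 70000 = 70000
  Research: 90000 = 90000
  Sales: 80000 = 80000


5 groups:
Engineering, 70000
HR, 140000
Legal, 70000
Research, 90000
Sales, 80000


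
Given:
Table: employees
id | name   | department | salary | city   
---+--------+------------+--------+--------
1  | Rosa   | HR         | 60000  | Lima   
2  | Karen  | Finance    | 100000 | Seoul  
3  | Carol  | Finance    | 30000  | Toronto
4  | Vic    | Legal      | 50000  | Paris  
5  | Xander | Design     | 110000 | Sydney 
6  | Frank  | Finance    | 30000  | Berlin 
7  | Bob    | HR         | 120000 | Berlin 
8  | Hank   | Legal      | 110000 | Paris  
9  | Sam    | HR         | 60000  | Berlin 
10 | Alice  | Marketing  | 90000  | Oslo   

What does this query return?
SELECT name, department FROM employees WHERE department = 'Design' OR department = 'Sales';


Filtering: department = 'Design' OR 'Sales'
Matching: 1 rows

1 rows:
Xander, Design


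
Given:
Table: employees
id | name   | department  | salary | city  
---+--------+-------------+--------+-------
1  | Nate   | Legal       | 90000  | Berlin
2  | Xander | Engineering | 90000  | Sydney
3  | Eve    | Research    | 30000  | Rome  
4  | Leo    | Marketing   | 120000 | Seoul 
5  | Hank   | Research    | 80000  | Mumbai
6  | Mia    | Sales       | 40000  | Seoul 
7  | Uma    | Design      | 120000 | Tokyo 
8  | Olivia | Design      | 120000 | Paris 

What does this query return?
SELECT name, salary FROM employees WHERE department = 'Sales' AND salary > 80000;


Filtering: department = 'Sales' AND salary > 80000
Matching: 0 rows

Empty result set (0 rows)


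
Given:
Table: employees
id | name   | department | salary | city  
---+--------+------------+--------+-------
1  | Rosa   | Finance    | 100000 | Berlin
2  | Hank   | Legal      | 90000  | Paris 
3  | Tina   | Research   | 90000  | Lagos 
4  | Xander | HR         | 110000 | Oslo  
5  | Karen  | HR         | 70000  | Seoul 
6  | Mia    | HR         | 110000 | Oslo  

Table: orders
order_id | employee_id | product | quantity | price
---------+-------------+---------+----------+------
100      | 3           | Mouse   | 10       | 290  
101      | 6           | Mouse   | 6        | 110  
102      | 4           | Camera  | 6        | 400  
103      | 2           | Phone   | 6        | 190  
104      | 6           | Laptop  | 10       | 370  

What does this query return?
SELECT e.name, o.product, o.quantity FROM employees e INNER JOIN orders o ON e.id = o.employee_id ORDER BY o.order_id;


Joining employees.id = orders.employee_id:
  employee Tina (id=3) -> order Mouse
  employee Mia (id=6) -> order Mouse
  employee Xander (id=4) -> order Camera
  employee Hank (id=2) -> order Phone
  employee Mia (id=6) -> order Laptop


5 rows:
Tina, Mouse, 10
Mia, Mouse, 6
Xander, Camera, 6
Hank, Phone, 6
Mia, Laptop, 10


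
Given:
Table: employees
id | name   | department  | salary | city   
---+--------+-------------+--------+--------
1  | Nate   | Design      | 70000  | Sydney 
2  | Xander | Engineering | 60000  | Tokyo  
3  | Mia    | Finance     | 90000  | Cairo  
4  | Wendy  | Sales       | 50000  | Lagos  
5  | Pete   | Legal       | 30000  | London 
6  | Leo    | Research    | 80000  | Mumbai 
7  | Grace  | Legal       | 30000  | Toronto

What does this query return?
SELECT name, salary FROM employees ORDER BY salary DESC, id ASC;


Sorting by salary DESC, then id ASC for ties

7 rows:
Mia, 90000
Leo, 80000
Nate, 70000
Xander, 60000
Wendy, 50000
Pete, 30000
Grace, 30000


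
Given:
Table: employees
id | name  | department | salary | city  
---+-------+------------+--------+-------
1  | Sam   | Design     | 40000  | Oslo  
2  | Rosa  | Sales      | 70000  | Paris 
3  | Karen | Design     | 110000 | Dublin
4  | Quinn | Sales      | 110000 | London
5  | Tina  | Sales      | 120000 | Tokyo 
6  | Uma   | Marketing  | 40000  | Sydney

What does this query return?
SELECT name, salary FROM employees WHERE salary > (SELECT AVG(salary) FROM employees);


Subquery: AVG(salary) = 81666.67
Filtering: salary > 81666.67
  Karen (110000) -> MATCH
  Quinn (110000) -> MATCH
  Tina (120000) -> MATCH


3 rows:
Karen, 110000
Quinn, 110000
Tina, 120000


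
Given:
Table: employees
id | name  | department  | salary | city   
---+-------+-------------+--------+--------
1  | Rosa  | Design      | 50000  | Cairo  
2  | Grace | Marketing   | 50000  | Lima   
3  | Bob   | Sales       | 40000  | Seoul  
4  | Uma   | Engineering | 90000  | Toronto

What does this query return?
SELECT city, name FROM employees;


Projecting columns: city, name

4 rows:
Cairo, Rosa
Lima, Grace
Seoul, Bob
Toronto, Uma


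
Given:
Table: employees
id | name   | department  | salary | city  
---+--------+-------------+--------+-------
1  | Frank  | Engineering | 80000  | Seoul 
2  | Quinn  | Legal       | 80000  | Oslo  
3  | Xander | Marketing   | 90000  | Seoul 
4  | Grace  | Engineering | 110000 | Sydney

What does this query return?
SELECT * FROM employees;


SELECT * returns all 4 rows with all columns

4 rows:
1, Frank, Engineering, 80000, Seoul
2, Quinn, Legal, 80000, Oslo
3, Xander, Marketing, 90000, Seoul
4, Grace, Engineering, 110000, Sydney


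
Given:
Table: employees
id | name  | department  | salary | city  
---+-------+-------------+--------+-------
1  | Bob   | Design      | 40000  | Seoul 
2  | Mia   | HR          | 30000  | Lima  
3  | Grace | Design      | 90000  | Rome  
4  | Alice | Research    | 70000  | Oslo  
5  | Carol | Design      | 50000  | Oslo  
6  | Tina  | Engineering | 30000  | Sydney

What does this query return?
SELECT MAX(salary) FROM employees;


Salaries: 40000, 30000, 90000, 70000, 50000, 30000
MAX = 90000

90000


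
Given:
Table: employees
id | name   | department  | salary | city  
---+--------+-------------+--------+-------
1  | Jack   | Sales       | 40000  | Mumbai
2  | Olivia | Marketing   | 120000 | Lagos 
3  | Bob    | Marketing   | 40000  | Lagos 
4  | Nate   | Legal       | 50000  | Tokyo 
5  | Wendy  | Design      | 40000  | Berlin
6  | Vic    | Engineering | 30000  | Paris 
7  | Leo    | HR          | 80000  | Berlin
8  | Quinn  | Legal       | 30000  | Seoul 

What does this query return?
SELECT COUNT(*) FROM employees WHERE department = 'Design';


Counting rows where department = 'Design'
  Wendy -> MATCH


1


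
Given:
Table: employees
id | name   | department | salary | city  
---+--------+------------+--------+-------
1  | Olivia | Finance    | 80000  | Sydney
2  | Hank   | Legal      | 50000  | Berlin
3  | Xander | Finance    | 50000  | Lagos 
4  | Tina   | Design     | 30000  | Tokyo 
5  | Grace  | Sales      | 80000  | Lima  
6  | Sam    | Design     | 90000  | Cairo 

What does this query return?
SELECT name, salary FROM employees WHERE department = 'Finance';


Filtering: department = 'Finance'
Matching rows: 2

2 rows:
Olivia, 80000
Xander, 50000


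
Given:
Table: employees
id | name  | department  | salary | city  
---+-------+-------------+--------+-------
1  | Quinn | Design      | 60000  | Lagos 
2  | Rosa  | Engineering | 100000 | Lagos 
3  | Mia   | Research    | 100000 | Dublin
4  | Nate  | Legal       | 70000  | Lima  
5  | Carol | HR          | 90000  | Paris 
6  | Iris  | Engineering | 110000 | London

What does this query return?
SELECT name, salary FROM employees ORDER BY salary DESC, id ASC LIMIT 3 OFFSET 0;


Sort by salary DESC (id ASC tiebreak), then skip 0 and take 3
Rows 1 through 3

3 rows:
Iris, 110000
Rosa, 100000
Mia, 100000


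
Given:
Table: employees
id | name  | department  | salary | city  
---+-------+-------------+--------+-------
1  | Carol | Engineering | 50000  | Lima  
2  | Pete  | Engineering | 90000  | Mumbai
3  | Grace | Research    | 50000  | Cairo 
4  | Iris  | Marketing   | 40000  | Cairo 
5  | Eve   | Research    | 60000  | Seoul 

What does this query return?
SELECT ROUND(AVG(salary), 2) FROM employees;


SUM(salary) = 290000
COUNT = 5
ROUND(AVG, 2) = ROUND(290000 / 5, 2) = 58000.0

58000.0


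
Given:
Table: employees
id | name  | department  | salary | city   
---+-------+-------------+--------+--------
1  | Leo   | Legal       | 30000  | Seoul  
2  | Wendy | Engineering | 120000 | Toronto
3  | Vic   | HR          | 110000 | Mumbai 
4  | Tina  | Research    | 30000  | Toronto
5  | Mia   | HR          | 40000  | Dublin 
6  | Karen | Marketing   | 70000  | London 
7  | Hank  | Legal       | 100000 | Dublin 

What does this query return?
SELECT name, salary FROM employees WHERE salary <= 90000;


Filtering: salary <= 90000
Matching: 4 rows

4 rows:
Leo, 30000
Tina, 30000
Mia, 40000
Karen, 70000


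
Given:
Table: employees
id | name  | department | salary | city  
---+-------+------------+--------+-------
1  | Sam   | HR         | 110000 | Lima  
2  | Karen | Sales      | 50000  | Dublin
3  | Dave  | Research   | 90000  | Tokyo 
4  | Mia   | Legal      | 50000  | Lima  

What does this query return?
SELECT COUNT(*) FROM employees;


COUNT(*) counts all rows

4


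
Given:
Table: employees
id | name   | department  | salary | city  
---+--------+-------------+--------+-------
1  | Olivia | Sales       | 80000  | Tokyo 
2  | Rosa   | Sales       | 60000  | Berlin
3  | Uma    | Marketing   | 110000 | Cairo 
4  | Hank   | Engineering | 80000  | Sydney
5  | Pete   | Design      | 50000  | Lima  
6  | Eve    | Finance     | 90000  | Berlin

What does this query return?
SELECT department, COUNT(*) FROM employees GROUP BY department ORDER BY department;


Assigning each row to its department group:
  Olivia -> Sales
  Rosa -> Sales
  Uma -> Marketing
  Hank -> Engineering
  Pete -> Design
  Eve -> Finance


5 groups:
Design, 1
Engineering, 1
Finance, 1
Marketing, 1
Sales, 2


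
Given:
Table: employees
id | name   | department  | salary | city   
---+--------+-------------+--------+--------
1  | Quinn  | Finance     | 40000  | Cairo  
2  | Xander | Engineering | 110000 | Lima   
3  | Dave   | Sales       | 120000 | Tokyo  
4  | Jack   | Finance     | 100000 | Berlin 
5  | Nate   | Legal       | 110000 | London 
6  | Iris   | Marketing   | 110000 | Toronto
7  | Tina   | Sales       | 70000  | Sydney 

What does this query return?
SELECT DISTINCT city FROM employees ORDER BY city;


All 'city' values (row order): Cairo, Lima, Tokyo, Berlin, London, Toronto, Sydney
Removing duplicates leaves 7 unique value(s).

7 values:
Berlin
Cairo
Lima
London
Sydney
Tokyo
Toronto


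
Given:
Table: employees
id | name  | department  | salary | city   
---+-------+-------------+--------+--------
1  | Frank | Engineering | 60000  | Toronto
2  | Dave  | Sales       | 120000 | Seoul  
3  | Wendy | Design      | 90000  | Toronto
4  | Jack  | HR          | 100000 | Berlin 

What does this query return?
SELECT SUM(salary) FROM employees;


SUM(salary) = 60000 + 120000 + 90000 + 100000 = 370000

370000


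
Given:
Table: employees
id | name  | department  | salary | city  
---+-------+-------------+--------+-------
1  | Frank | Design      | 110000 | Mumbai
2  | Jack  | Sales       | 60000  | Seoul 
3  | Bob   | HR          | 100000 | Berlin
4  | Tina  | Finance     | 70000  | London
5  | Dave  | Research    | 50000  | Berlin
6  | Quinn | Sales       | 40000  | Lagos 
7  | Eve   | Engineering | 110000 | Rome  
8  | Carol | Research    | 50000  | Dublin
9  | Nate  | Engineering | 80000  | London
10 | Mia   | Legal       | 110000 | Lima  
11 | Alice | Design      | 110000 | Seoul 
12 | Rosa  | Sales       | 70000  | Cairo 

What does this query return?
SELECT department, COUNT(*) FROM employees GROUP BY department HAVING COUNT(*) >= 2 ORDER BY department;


Groups with count >= 2:
  Design: 2 -> PASS
  Engineering: 2 -> PASS
  Research: 2 -> PASS
  Sales: 3 -> PASS
  Finance: 1 -> filtered out
  HR: 1 -> filtered out
  Legal: 1 -> filtered out


4 groups:
Design, 2
Engineering, 2
Research, 2
Sales, 3


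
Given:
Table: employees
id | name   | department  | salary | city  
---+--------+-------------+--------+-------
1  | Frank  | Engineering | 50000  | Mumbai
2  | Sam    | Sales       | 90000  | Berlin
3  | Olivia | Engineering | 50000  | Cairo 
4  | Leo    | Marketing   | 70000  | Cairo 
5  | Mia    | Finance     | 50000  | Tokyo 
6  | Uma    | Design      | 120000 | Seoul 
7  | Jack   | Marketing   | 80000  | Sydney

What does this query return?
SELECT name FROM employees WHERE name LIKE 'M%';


LIKE 'M%' matches names starting with 'M'
Matching: 1

1 rows:
Mia


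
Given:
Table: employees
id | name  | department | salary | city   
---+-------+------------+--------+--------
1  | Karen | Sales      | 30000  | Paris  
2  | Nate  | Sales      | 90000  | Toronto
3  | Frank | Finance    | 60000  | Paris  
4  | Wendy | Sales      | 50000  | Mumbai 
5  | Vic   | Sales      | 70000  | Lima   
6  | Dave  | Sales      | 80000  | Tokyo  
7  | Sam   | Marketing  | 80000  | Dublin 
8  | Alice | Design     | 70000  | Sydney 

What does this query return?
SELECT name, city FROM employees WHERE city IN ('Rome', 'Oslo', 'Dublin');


Filtering: city IN ('Rome', 'Oslo', 'Dublin')
Matching: 1 rows

1 rows:
Sam, Dublin


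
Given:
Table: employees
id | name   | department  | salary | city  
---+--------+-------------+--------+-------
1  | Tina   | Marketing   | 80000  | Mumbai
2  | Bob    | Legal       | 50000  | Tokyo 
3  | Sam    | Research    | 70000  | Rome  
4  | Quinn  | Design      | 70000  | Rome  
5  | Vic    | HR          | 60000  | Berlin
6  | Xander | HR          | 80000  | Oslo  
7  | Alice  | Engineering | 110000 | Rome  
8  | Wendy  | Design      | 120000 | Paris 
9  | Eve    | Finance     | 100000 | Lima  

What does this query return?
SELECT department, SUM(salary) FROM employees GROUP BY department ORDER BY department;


Summing salary within each department:
  Design: 70000 + 120000 = 190000
  Engineering: 110000 = 110000
  Finance: 100000 = 100000
  HR: 60000 + 80000 = 140000
  Legal: 50000 = 50000
  Marketing: 80000 = 80000
  Research: 70000 = 70000


7 groups:
Design, 190000
Engineering, 110000
Finance, 100000
HR, 140000
Legal, 50000
Marketing, 80000
Research, 70000


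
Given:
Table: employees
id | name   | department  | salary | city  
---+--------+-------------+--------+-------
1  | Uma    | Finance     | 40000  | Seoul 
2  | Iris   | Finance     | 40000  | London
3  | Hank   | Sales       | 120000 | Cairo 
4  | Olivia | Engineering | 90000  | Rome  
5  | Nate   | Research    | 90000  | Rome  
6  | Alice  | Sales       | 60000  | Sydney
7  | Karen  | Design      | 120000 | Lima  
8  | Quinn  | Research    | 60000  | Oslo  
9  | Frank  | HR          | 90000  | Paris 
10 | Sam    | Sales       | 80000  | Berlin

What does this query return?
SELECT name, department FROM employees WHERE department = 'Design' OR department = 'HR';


Filtering: department = 'Design' OR 'HR'
Matching: 2 rows

2 rows:
Karen, Design
Frank, HR


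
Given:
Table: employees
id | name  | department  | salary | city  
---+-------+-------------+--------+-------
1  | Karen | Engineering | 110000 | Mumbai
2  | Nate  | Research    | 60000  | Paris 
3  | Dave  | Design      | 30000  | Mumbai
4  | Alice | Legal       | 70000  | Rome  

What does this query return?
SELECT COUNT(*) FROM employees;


COUNT(*) counts all rows

4


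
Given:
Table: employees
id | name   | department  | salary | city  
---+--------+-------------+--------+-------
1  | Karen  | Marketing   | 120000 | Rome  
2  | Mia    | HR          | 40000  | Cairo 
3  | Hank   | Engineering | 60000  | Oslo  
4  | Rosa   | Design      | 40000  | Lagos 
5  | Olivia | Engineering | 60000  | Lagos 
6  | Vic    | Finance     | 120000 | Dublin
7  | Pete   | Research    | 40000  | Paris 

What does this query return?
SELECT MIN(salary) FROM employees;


Salaries: 120000, 40000, 60000, 40000, 60000, 120000, 40000
MIN = 40000

40000


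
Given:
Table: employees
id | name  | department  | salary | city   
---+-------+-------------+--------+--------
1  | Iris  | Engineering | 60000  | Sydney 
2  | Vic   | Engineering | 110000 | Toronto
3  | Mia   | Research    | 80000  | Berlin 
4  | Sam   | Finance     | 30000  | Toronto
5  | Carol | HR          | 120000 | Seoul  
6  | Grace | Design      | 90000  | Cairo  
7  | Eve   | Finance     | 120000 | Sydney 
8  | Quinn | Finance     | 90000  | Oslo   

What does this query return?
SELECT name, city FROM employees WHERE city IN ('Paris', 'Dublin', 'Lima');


Filtering: city IN ('Paris', 'Dublin', 'Lima')
Matching: 0 rows

Empty result set (0 rows)


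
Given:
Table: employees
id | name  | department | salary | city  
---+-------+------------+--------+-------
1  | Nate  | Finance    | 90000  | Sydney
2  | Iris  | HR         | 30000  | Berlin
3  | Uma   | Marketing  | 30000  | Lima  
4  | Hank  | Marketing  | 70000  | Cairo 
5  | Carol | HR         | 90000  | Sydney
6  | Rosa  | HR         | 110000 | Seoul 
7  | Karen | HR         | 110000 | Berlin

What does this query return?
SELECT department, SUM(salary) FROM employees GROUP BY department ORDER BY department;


Summing salary within each department:
  Finance: 90000 = 90000
  HR: 30000 + 90000 + 110000 + 110000 = 340000
  Marketing: 30000 + 70000 = 100000


3 groups:
Finance, 90000
HR, 340000
Marketing, 100000


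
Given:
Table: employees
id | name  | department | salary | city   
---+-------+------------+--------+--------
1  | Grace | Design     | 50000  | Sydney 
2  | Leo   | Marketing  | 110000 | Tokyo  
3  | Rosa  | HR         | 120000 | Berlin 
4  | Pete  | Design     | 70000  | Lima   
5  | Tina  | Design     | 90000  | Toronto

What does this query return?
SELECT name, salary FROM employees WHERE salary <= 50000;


Filtering: salary <= 50000
Matching: 1 rows

1 rows:
Grace, 50000


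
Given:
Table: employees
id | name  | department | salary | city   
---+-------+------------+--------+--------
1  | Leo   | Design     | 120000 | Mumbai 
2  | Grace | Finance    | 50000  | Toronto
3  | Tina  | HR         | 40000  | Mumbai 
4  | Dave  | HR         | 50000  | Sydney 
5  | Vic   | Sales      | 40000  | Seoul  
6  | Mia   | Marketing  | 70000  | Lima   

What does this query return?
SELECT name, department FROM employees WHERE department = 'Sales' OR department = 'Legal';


Filtering: department = 'Sales' OR 'Legal'
Matching: 1 rows

1 rows:
Vic, Sales


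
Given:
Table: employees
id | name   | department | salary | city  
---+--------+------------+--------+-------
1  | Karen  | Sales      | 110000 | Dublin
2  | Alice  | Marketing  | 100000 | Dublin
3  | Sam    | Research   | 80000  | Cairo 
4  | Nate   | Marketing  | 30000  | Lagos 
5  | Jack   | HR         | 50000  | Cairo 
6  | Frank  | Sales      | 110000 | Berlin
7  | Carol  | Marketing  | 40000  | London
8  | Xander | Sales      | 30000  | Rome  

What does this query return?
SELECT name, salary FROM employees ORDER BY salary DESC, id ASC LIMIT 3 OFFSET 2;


Sort by salary DESC (id ASC tiebreak), then skip 2 and take 3
Rows 3 through 5

3 rows:
Alice, 100000
Sam, 80000
Jack, 50000


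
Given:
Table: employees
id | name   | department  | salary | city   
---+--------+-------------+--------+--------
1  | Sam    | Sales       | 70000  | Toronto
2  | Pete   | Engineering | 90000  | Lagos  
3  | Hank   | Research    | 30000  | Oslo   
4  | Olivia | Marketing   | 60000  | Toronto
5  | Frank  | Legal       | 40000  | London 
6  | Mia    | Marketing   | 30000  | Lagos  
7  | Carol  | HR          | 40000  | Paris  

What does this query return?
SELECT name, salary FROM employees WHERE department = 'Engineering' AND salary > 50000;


Filtering: department = 'Engineering' AND salary > 50000
Matching: 1 rows

1 rows:
Pete, 90000


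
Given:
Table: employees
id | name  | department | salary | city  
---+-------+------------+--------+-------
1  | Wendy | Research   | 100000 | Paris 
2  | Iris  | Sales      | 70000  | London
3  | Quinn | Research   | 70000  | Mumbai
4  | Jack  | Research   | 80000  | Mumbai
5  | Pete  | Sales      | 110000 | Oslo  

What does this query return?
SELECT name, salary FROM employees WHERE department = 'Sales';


Filtering: department = 'Sales'
Matching rows: 2

2 rows:
Iris, 70000
Pete, 110000


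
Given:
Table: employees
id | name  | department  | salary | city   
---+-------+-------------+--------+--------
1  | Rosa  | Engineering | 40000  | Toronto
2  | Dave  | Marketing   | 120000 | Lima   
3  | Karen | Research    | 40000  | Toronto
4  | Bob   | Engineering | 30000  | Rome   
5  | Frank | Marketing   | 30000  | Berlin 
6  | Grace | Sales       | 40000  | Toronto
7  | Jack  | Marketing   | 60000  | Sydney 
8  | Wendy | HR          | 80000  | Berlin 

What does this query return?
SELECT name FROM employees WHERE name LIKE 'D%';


LIKE 'D%' matches names starting with 'D'
Matching: 1

1 rows:
Dave


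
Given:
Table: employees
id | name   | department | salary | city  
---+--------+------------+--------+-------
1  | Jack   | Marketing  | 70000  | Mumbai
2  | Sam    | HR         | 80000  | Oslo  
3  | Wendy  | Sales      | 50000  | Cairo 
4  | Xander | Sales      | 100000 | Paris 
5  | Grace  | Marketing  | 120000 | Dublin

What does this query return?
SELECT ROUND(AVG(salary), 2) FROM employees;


SUM(salary) = 420000
COUNT = 5
ROUND(AVG, 2) = ROUND(420000 / 5, 2) = 84000.0

84000.0


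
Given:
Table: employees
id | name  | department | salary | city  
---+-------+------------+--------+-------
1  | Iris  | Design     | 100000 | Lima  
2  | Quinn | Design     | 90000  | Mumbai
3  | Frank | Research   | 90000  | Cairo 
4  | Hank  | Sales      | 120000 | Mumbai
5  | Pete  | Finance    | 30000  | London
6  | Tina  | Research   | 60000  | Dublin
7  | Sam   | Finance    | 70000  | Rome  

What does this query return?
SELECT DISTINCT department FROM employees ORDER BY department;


All 'department' values (row order): Design, Design, Research, Sales, Finance, Research, Finance
Removing duplicates leaves 4 unique value(s).

4 values:
Design
Finance
Research
Sales


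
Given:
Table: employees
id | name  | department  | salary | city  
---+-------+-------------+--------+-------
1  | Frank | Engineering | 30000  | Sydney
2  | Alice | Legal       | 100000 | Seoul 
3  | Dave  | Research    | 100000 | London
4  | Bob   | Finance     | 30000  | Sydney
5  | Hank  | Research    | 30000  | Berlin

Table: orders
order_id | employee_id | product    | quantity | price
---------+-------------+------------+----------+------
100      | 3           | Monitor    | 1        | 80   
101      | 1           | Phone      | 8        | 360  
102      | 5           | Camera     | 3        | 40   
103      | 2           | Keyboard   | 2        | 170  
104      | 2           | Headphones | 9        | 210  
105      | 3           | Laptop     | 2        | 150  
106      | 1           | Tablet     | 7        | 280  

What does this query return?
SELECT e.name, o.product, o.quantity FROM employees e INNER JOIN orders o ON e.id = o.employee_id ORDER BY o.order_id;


Joining employees.id = orders.employee_id:
  employee Dave (id=3) -> order Monitor
  employee Frank (id=1) -> order Phone
  employee Hank (id=5) -> order Camera
  employee Alice (id=2) -> order Keyboard
  employee Alice (id=2) -> order Headphones
  employee Dave (id=3) -> order Laptop
  employee Frank (id=1) -> order Tablet


7 rows:
Dave, Monitor, 1
Frank, Phone, 8
Hank, Camera, 3
Alice, Keyboard, 2
Alice, Headphones, 9
Dave, Laptop, 2
Frank, Tablet, 7


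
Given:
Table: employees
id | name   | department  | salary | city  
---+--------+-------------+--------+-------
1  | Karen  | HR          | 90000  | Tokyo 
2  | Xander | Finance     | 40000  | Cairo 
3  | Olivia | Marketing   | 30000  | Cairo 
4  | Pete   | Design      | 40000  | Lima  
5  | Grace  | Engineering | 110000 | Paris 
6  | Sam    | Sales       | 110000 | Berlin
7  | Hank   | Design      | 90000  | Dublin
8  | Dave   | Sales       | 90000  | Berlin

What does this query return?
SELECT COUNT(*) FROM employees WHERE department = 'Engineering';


Counting rows where department = 'Engineering'
  Grace -> MATCH


1


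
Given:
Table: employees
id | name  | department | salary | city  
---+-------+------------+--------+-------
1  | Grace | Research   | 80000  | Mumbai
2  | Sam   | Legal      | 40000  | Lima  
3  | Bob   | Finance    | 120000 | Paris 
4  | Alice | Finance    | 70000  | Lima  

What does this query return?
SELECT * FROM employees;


SELECT * returns all 4 rows with all columns

4 rows:
1, Grace, Research, 80000, Mumbai
2, Sam, Legal, 40000, Lima
3, Bob, Finance, 120000, Paris
4, Alice, Finance, 70000, Lima


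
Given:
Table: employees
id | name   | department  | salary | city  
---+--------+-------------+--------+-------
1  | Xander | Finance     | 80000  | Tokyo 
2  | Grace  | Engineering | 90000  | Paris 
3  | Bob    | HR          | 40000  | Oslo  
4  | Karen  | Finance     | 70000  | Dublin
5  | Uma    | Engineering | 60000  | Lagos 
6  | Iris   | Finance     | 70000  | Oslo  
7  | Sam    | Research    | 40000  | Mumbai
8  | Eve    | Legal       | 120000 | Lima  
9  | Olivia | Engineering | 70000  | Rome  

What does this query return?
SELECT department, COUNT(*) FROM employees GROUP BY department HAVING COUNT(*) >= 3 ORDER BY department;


Groups with count >= 3:
  Engineering: 3 -> PASS
  Finance: 3 -> PASS
  HR: 1 -> filtered out
  Legal: 1 -> filtered out
  Research: 1 -> filtered out


2 groups:
Engineering, 3
Finance, 3


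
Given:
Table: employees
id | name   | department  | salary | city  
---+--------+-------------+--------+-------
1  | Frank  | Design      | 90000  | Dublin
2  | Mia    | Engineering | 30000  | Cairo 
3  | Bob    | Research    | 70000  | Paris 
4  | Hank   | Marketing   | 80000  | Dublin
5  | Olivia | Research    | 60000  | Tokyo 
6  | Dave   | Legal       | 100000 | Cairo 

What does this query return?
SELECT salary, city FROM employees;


Projecting columns: salary, city

6 rows:
90000, Dublin
30000, Cairo
70000, Paris
80000, Dublin
60000, Tokyo
100000, Cairo


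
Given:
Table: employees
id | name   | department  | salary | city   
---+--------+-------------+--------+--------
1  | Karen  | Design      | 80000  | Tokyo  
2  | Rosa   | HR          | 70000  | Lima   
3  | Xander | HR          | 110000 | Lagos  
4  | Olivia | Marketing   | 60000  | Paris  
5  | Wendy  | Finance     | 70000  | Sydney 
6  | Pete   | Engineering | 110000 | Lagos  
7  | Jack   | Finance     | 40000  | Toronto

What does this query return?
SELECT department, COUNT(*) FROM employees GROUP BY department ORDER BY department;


Assigning each row to its department group:
  Karen -> Design
  Rosa -> HR
  Xander -> HR
  Olivia -> Marketing
  Wendy -> Finance
  Pete -> Engineering
  Jack -> Finance


5 groups:
Design, 1
Engineering, 1
Finance, 2
HR, 2
Marketing, 1


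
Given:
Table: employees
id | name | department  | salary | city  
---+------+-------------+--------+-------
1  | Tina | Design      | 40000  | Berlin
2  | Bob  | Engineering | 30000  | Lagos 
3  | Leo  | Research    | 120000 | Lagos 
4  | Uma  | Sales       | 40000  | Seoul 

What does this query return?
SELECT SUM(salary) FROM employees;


SUM(salary) = 40000 + 30000 + 120000 + 40000 = 230000

230000


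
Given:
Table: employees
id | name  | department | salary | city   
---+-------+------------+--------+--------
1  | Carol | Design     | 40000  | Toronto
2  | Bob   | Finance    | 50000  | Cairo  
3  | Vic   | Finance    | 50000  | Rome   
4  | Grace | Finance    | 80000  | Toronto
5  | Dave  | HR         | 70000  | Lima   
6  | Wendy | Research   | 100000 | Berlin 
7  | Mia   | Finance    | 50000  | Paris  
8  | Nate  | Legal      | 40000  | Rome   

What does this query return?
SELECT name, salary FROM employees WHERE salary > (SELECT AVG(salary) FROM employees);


Subquery: AVG(salary) = 60000.0
Filtering: salary > 60000.0
  Grace (80000) -> MATCH
  Dave (70000) -> MATCH
  Wendy (100000) -> MATCH


3 rows:
Grace, 80000
Dave, 70000
Wendy, 100000
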